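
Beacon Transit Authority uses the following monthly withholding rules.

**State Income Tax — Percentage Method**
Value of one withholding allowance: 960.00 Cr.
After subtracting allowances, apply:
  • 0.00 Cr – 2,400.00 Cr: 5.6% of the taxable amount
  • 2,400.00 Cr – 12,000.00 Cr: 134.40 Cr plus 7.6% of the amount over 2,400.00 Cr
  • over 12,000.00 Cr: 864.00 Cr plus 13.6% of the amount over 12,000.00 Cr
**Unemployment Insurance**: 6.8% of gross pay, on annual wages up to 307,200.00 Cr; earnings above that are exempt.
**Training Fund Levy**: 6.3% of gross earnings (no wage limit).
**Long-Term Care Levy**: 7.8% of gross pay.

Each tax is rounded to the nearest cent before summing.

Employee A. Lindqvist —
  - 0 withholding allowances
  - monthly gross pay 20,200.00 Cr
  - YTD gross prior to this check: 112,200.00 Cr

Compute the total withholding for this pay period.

State Income Tax: taxable = 20,200.00 Cr
  864.00 Cr + 13.6% × (20,200.00 Cr − 12,000.00 Cr) = 864.00 Cr + 13.6% × 8,200.00 Cr = 1,979.20 Cr
Unemployment Insurance: 6.8% × 20,200.00 Cr = 1,373.60 Cr
Training Fund Levy: 6.3% × 20,200.00 Cr = 1,272.60 Cr
Long-Term Care Levy: 7.8% × 20,200.00 Cr = 1,575.60 Cr
Total: 1,979.20 Cr + 1,373.60 Cr + 1,272.60 Cr + 1,575.60 Cr = 6,201.00 Cr

6,201.00 Cr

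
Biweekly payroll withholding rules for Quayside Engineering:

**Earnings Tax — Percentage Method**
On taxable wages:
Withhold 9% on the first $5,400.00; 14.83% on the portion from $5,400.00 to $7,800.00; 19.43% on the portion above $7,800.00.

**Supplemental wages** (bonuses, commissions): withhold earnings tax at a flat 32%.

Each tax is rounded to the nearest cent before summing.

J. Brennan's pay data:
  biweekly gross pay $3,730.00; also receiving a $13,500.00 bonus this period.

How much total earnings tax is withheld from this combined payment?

$4,655.70

Earnings Tax: taxable = $3,730.00
  9% × $3,730.00 = $335.70
Supplemental (32% flat on bonus): 32% × $13,500.00 = $4,320.00
Total earnings tax: $335.70 + $4,320.00 = $4,655.70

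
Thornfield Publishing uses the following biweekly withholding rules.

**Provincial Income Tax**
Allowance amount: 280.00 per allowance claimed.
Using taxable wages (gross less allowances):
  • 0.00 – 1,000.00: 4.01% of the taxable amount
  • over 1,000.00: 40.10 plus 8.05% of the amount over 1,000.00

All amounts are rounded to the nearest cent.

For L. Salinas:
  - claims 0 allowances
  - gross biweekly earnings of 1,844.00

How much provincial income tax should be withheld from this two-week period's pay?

Provincial Income Tax: taxable = 1,844.00
  40.10 + 8.05% × (1,844.00 − 1,000.00) = 40.10 + 8.05% × 844.00 = 108.04

108.04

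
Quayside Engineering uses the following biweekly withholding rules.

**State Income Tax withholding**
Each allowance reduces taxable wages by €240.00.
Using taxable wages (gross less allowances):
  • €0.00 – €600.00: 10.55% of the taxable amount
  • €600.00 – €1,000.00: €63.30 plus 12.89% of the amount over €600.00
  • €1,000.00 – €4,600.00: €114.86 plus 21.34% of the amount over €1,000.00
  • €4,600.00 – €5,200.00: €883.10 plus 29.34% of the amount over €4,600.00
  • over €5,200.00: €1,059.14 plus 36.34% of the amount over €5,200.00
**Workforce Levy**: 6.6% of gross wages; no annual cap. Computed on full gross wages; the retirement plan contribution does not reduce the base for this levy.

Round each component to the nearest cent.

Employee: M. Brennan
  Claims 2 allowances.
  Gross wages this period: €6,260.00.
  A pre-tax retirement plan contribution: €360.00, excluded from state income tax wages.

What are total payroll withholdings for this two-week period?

State Income Tax: taxable = €6,260.00 − €360.00 − 2×€240.00 = €5,420.00
  €1,059.14 + 36.34% × (€5,420.00 − €5,200.00) = €1,059.14 + 36.34% × €220.00 = €1,139.09
Workforce Levy: 6.6% × €6,260.00 = €413.16
Total: €1,139.09 + €413.16 = €1,552.25

€1,552.25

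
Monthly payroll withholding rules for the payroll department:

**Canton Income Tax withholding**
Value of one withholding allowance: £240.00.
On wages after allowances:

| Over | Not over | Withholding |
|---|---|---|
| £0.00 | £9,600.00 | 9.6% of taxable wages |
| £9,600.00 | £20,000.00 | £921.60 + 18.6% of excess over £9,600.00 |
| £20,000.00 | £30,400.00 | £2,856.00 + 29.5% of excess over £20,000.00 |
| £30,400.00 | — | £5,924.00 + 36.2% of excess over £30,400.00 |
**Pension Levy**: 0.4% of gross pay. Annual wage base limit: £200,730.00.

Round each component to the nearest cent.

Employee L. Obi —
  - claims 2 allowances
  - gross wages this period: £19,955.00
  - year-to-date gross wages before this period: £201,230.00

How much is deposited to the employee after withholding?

£17,196.65

Canton Income Tax: taxable = £19,955.00 − 2×£240.00 = £19,475.00
  £921.60 + 18.6% × (£19,475.00 − £9,600.00) = £921.60 + 18.6% × £9,875.00 = £2,758.35
Pension Levy: YTD £201,230.00 ≥ cap £200,730.00 → £0.00
Total withheld: £2,758.35 + £0.00 = £2,758.35
Net pay: £19,955.00 − £2,758.35 = £17,196.65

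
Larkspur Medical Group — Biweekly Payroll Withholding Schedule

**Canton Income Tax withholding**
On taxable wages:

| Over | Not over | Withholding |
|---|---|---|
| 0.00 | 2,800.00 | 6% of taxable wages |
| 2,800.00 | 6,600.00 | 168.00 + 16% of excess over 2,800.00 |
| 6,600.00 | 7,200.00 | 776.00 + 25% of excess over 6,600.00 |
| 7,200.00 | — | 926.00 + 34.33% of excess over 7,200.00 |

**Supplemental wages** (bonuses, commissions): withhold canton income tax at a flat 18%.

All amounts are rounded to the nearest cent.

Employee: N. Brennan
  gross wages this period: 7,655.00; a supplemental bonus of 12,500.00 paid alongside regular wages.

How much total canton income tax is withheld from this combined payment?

Canton Income Tax: taxable = 7,655.00
  926.00 + 34.33% × (7,655.00 − 7,200.00) = 926.00 + 34.33% × 455.00 = 1,082.20
Supplemental (18% flat on bonus): 18% × 12,500.00 = 2,250.00
Total canton income tax: 1,082.20 + 2,250.00 = 3,332.20

3,332.20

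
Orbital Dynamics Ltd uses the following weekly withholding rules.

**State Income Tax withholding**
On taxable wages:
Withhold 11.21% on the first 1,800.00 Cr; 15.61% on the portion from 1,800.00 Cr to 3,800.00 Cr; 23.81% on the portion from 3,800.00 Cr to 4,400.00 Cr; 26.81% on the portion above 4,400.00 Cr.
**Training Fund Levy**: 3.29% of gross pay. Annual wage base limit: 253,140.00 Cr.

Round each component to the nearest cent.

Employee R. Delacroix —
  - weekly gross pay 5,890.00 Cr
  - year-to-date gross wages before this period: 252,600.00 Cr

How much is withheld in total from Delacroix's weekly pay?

State Income Tax: taxable = 5,890.00 Cr
  656.84 Cr + 26.81% × (5,890.00 Cr − 4,400.00 Cr) = 656.84 Cr + 26.81% × 1,490.00 Cr = 1,056.31 Cr
Training Fund Levy: cap 253,140.00 Cr − YTD 252,600.00 Cr = 540.00 Cr subject; 3.29% × 540.00 Cr = 17.77 Cr
Total: 1,056.31 Cr + 17.77 Cr = 1,074.08 Cr

1,074.08 Cr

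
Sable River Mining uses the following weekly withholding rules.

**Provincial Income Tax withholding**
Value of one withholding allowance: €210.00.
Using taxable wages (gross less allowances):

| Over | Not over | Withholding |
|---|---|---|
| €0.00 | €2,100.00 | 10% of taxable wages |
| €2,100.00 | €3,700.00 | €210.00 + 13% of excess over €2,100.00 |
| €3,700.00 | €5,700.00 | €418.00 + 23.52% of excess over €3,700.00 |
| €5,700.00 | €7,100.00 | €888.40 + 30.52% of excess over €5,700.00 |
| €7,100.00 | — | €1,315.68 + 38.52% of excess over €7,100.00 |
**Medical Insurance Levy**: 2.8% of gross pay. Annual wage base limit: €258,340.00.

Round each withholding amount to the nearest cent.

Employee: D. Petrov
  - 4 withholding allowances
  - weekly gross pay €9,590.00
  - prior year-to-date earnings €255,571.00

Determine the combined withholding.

€2,028.79

Provincial Income Tax: taxable = €9,590.00 − 4×€210.00 = €8,750.00
  €1,315.68 + 38.52% × (€8,750.00 − €7,100.00) = €1,315.68 + 38.52% × €1,650.00 = €1,951.26
Medical Insurance Levy: cap €258,340.00 − YTD €255,571.00 = €2,769.00 subject; 2.8% × €2,769.00 = €77.53
Total: €1,951.26 + €77.53 = €2,028.79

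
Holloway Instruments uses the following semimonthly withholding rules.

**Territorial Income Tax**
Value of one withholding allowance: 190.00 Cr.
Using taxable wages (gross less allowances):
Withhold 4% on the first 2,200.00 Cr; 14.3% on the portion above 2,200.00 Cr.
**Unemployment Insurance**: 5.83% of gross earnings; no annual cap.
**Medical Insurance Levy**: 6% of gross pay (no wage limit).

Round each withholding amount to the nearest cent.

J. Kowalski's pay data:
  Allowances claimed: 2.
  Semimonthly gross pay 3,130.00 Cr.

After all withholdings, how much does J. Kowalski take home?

2,593.07 Cr

Territorial Income Tax: taxable = 3,130.00 Cr − 2×190.00 Cr = 2,750.00 Cr
  88.00 Cr + 14.3% × (2,750.00 Cr − 2,200.00 Cr) = 88.00 Cr + 14.3% × 550.00 Cr = 166.65 Cr
Unemployment Insurance: 5.83% × 3,130.00 Cr = 182.48 Cr
Medical Insurance Levy: 6% × 3,130.00 Cr = 187.80 Cr
Total withheld: 166.65 Cr + 182.48 Cr + 187.80 Cr = 536.93 Cr
Net pay: 3,130.00 Cr − 536.93 Cr = 2,593.07 Cr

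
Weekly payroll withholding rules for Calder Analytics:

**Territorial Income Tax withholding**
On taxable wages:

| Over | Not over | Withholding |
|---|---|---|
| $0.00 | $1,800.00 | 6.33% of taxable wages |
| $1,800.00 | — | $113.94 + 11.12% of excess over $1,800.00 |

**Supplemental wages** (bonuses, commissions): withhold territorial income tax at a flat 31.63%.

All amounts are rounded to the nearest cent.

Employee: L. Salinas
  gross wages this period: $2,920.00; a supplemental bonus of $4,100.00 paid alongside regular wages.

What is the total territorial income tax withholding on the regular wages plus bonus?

Territorial Income Tax: taxable = $2,920.00
  $113.94 + 11.12% × ($2,920.00 − $1,800.00) = $113.94 + 11.12% × $1,120.00 = $238.48
Supplemental (31.63% flat on bonus): 31.63% × $4,100.00 = $1,296.83
Total territorial income tax: $238.48 + $1,296.83 = $1,535.31

$1,535.31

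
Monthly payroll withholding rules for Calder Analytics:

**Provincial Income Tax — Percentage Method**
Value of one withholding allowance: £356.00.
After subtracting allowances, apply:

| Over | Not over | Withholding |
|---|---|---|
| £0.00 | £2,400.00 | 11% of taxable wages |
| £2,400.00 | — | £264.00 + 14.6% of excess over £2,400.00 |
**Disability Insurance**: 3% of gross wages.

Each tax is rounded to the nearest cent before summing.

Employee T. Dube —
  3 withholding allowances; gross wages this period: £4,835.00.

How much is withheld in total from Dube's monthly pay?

£608.63

Provincial Income Tax: taxable = £4,835.00 − 3×£356.00 = £3,767.00
  £264.00 + 14.6% × (£3,767.00 − £2,400.00) = £264.00 + 14.6% × £1,367.00 = £463.58
Disability Insurance: 3% × £4,835.00 = £145.05
Total: £463.58 + £145.05 = £608.63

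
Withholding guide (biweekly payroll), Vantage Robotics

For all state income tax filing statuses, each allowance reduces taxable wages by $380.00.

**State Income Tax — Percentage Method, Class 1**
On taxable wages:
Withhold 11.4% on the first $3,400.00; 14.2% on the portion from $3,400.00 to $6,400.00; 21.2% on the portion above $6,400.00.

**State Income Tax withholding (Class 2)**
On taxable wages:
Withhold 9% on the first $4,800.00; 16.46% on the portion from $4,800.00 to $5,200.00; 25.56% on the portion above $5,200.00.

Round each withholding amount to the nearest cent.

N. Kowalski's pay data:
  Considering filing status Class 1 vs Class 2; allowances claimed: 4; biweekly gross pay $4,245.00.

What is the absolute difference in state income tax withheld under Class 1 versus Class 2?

State Income Tax (Class 1): taxable = $4,245.00 − 4×$380.00 = $2,725.00
  11.4% × $2,725.00 = $310.65
State Income Tax (Class 2): taxable = $4,245.00 − 4×$380.00 = $2,725.00
  9% × $2,725.00 = $245.25
Difference: |$310.65 − $245.25| = $65.40 (higher under Class 1)

$65.40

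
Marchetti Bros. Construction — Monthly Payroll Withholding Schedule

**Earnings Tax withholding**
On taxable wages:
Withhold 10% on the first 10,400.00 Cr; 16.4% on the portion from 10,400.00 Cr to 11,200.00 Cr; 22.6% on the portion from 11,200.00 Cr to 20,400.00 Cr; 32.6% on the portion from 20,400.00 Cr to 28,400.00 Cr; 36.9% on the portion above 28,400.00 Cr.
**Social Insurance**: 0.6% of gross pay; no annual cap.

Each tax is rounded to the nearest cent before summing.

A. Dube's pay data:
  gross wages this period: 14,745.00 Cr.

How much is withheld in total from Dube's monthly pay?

Earnings Tax: taxable = 14,745.00 Cr
  1,171.20 Cr + 22.6% × (14,745.00 Cr − 11,200.00 Cr) = 1,171.20 Cr + 22.6% × 3,545.00 Cr = 1,972.37 Cr
Social Insurance: 0.6% × 14,745.00 Cr = 88.47 Cr
Total: 1,972.37 Cr + 88.47 Cr = 2,060.84 Cr

2,060.84 Cr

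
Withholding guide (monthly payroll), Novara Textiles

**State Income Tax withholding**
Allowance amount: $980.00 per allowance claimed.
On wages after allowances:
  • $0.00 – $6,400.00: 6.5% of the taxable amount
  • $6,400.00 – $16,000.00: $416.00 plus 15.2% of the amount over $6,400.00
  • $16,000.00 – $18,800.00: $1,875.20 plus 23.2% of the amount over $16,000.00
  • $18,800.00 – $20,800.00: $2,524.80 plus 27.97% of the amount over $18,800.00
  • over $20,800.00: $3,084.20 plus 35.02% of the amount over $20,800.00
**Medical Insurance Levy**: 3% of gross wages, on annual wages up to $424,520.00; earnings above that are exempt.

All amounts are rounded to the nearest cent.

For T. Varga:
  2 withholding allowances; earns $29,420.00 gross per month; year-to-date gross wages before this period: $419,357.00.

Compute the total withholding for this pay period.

State Income Tax: taxable = $29,420.00 − 2×$980.00 = $27,460.00
  $3,084.20 + 35.02% × ($27,460.00 − $20,800.00) = $3,084.20 + 35.02% × $6,660.00 = $5,416.53
Medical Insurance Levy: cap $424,520.00 − YTD $419,357.00 = $5,163.00 subject; 3% × $5,163.00 = $154.89
Total: $5,416.53 + $154.89 = $5,571.42

$5,571.42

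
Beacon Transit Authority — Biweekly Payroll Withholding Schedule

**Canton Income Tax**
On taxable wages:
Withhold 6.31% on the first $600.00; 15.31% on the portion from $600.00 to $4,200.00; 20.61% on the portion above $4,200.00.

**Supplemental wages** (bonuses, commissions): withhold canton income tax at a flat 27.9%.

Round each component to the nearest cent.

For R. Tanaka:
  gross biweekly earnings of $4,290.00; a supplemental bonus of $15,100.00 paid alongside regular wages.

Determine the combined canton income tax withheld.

Canton Income Tax: taxable = $4,290.00
  $589.02 + 20.61% × ($4,290.00 − $4,200.00) = $589.02 + 20.61% × $90.00 = $607.57
Supplemental (27.9% flat on bonus): 27.9% × $15,100.00 = $4,212.90
Total canton income tax: $607.57 + $4,212.90 = $4,820.47

$4,820.47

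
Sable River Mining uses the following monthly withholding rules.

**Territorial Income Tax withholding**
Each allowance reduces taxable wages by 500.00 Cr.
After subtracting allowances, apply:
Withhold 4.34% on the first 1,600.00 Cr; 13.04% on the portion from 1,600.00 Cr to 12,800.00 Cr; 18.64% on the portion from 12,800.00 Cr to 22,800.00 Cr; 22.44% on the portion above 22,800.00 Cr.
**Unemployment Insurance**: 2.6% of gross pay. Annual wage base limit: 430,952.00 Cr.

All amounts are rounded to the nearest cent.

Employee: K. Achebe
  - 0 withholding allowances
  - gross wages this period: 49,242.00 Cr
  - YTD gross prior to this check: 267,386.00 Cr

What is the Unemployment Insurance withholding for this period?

1,280.29 Cr

Unemployment Insurance: 2.6% × 49,242.00 Cr = 1,280.29 Cr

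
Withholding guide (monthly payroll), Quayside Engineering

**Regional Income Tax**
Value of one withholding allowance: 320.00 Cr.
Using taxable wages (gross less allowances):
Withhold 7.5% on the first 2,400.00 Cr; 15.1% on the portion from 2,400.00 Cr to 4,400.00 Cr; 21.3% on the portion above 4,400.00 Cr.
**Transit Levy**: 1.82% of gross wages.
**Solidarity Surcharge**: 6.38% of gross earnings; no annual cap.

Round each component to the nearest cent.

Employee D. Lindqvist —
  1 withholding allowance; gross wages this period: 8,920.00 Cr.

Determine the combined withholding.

2,108.04 Cr

Regional Income Tax: taxable = 8,920.00 Cr − 1×320.00 Cr = 8,600.00 Cr
  482.00 Cr + 21.3% × (8,600.00 Cr − 4,400.00 Cr) = 482.00 Cr + 21.3% × 4,200.00 Cr = 1,376.60 Cr
Transit Levy: 1.82% × 8,920.00 Cr = 162.34 Cr
Solidarity Surcharge: 6.38% × 8,920.00 Cr = 569.10 Cr
Total: 1,376.60 Cr + 162.34 Cr + 569.10 Cr = 2,108.04 Cr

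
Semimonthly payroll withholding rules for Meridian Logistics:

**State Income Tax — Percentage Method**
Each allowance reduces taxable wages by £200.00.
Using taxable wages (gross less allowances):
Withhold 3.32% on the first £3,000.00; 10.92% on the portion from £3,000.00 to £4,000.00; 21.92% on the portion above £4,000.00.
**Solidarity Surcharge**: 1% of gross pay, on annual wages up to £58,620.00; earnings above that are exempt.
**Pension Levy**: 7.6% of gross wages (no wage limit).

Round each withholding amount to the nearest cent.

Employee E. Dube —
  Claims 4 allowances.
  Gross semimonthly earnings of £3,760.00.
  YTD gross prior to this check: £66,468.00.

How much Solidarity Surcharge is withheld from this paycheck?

£0.00

Solidarity Surcharge: YTD £66,468.00 ≥ cap £58,620.00 → £0.00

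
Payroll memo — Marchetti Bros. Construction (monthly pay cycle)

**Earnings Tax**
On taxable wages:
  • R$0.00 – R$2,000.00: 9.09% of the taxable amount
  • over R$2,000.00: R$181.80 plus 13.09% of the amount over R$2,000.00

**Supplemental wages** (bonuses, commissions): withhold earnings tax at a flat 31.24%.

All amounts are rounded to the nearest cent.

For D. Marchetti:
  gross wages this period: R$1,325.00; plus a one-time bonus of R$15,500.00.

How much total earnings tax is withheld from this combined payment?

R$4,962.64

Earnings Tax: taxable = R$1,325.00
  9.09% × R$1,325.00 = R$120.44
Supplemental (31.24% flat on bonus): 31.24% × R$15,500.00 = R$4,842.20
Total earnings tax: R$120.44 + R$4,842.20 = R$4,962.64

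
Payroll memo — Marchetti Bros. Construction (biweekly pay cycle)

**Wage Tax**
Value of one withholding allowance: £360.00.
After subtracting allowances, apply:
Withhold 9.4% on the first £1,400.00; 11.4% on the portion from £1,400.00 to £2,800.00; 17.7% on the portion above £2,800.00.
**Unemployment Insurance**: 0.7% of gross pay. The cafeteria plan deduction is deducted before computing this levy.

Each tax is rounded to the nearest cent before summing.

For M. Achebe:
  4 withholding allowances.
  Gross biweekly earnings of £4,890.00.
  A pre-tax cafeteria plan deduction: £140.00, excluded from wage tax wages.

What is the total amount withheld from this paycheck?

£414.72

Wage Tax: taxable = £4,890.00 − £140.00 − 4×£360.00 = £3,310.00
  £291.20 + 17.7% × (£3,310.00 − £2,800.00) = £291.20 + 17.7% × £510.00 = £381.47
Unemployment Insurance: 0.7% × £4,750.00 = £33.25
Total: £381.47 + £33.25 = £414.72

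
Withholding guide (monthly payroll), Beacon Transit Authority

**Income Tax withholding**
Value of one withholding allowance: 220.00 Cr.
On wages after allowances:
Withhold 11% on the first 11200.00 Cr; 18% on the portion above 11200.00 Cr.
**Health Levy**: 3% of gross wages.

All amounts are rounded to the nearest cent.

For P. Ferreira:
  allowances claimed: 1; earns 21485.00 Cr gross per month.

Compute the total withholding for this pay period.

3688.25 Cr

Income Tax: taxable = 21485.00 Cr − 1×220.00 Cr = 21265.00 Cr
  1232.00 Cr + 18% × (21265.00 Cr − 11200.00 Cr) = 1232.00 Cr + 18% × 10065.00 Cr = 3043.70 Cr
Health Levy: 3% × 21485.00 Cr = 644.55 Cr
Total: 3043.70 Cr + 644.55 Cr = 3688.25 Cr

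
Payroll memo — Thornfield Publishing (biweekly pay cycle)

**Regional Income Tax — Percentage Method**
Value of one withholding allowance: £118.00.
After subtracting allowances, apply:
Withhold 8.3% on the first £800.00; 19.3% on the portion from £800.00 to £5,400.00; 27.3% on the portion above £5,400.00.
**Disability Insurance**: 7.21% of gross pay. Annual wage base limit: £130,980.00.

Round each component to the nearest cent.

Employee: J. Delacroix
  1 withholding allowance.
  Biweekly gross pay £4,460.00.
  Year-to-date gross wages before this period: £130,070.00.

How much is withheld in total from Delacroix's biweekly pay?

Regional Income Tax: taxable = £4,460.00 − 1×£118.00 = £4,342.00
  £66.40 + 19.3% × (£4,342.00 − £800.00) = £66.40 + 19.3% × £3,542.00 = £750.01
Disability Insurance: cap £130,980.00 − YTD £130,070.00 = £910.00 subject; 7.21% × £910.00 = £65.61
Total: £750.01 + £65.61 = £815.62

£815.62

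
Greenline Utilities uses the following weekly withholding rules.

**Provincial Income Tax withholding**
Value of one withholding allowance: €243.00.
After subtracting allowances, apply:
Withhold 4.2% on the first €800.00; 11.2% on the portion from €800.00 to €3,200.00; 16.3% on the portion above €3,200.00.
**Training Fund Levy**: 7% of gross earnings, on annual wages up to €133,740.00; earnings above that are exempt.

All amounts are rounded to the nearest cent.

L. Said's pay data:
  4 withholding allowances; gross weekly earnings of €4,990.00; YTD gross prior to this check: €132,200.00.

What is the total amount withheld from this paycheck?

Provincial Income Tax: taxable = €4,990.00 − 4×€243.00 = €4,018.00
  €302.40 + 16.3% × (€4,018.00 − €3,200.00) = €302.40 + 16.3% × €818.00 = €435.73
Training Fund Levy: cap €133,740.00 − YTD €132,200.00 = €1,540.00 subject; 7% × €1,540.00 = €107.80
Total: €435.73 + €107.80 = €543.53

€543.53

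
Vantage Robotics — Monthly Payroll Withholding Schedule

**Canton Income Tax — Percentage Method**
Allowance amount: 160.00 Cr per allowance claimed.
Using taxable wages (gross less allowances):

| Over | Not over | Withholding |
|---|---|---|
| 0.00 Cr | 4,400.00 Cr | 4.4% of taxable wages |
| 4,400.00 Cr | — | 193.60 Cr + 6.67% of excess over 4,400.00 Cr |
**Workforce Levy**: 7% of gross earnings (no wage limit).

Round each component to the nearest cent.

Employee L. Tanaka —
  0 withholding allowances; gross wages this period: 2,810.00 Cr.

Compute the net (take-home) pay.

Canton Income Tax: taxable = 2,810.00 Cr
  4.4% × 2,810.00 Cr = 123.64 Cr
Workforce Levy: 7% × 2,810.00 Cr = 196.70 Cr
Total withheld: 123.64 Cr + 196.70 Cr = 320.34 Cr
Net pay: 2,810.00 Cr − 320.34 Cr = 2,489.66 Cr

2,489.66 Cr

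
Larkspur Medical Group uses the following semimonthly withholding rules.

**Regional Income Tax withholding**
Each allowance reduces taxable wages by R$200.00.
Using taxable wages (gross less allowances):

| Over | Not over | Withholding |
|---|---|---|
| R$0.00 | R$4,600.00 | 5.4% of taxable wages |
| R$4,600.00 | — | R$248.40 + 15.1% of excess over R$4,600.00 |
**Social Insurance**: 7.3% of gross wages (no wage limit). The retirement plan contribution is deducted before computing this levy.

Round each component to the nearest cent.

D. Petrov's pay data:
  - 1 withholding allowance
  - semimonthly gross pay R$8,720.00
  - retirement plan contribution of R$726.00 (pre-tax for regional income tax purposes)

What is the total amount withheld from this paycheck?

Regional Income Tax: taxable = R$8,720.00 − R$726.00 − 1×R$200.00 = R$7,794.00
  R$248.40 + 15.1% × (R$7,794.00 − R$4,600.00) = R$248.40 + 15.1% × R$3,194.00 = R$730.69
Social Insurance: 7.3% × R$7,994.00 = R$583.56
Total: R$730.69 + R$583.56 = R$1,314.25

R$1,314.25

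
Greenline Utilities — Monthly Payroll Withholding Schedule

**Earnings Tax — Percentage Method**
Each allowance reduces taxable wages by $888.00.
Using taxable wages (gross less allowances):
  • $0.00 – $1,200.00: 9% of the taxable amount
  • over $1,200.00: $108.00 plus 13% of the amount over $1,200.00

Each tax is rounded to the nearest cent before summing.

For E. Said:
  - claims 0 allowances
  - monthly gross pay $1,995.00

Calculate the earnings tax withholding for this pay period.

Earnings Tax: taxable = $1,995.00
  $108.00 + 13% × ($1,995.00 − $1,200.00) = $108.00 + 13% × $795.00 = $211.35

$211.35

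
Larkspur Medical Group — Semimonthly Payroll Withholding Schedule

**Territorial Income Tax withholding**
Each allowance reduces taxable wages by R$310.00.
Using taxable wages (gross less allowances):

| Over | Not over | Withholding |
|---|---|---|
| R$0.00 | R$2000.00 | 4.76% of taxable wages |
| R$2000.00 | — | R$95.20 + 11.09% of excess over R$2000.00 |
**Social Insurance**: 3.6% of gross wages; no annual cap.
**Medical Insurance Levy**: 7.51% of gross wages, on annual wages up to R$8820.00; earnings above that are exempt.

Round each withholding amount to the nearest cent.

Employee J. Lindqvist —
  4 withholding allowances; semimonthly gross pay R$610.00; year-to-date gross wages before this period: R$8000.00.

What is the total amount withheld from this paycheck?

R$67.77

Territorial Income Tax: taxable = R$610.00 − 4×R$310.00 = R$-630.00
  Taxable ≤ 0 → R$0.00
Social Insurance: 3.6% × R$610.00 = R$21.96
Medical Insurance Levy: 7.51% × R$610.00 = R$45.81
Total: R$0.00 + R$21.96 + R$45.81 = R$67.77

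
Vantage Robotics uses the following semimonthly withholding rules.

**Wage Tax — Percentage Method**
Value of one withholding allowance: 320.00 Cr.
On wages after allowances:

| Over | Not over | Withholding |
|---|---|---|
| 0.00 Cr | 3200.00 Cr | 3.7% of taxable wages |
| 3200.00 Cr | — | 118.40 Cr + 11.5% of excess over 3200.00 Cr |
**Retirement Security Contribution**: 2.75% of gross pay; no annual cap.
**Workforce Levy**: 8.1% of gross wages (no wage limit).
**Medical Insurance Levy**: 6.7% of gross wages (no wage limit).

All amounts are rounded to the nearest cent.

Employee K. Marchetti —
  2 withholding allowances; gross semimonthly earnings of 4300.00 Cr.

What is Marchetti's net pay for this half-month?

3374.05 Cr

Wage Tax: taxable = 4300.00 Cr − 2×320.00 Cr = 3660.00 Cr
  118.40 Cr + 11.5% × (3660.00 Cr − 3200.00 Cr) = 118.40 Cr + 11.5% × 460.00 Cr = 171.30 Cr
Retirement Security Contribution: 2.75% × 4300.00 Cr = 118.25 Cr
Workforce Levy: 8.1% × 4300.00 Cr = 348.30 Cr
Medical Insurance Levy: 6.7% × 4300.00 Cr = 288.10 Cr
Total withheld: 171.30 Cr + 118.25 Cr + 348.30 Cr + 288.10 Cr = 925.95 Cr
Net pay: 4300.00 Cr − 925.95 Cr = 3374.05 Cr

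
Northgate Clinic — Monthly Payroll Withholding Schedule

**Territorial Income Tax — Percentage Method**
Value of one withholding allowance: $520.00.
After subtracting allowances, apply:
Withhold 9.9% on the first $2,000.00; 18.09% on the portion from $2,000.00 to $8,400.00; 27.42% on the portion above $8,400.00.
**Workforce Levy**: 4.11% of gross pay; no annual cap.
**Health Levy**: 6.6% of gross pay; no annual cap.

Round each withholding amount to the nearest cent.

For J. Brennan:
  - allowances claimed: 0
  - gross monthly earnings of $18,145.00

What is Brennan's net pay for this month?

$12,173.83

Territorial Income Tax: taxable = $18,145.00
  $1,355.76 + 27.42% × ($18,145.00 − $8,400.00) = $1,355.76 + 27.42% × $9,745.00 = $4,027.84
Workforce Levy: 4.11% × $18,145.00 = $745.76
Health Levy: 6.6% × $18,145.00 = $1,197.57
Total withheld: $4,027.84 + $745.76 + $1,197.57 = $5,971.17
Net pay: $18,145.00 − $5,971.17 = $12,173.83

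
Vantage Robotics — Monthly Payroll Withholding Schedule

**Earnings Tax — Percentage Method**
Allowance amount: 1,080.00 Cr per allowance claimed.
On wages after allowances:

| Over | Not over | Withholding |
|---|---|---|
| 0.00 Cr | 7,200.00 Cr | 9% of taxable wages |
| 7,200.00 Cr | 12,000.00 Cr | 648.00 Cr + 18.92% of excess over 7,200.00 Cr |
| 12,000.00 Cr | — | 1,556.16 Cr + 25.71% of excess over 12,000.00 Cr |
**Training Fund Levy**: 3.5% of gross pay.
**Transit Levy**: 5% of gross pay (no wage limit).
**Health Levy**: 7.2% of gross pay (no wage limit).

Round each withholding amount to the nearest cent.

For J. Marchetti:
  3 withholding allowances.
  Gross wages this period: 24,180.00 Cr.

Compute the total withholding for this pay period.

7,650.89 Cr

Earnings Tax: taxable = 24,180.00 Cr − 3×1,080.00 Cr = 20,940.00 Cr
  1,556.16 Cr + 25.71% × (20,940.00 Cr − 12,000.00 Cr) = 1,556.16 Cr + 25.71% × 8,940.00 Cr = 3,854.63 Cr
Training Fund Levy: 3.5% × 24,180.00 Cr = 846.30 Cr
Transit Levy: 5% × 24,180.00 Cr = 1,209.00 Cr
Health Levy: 7.2% × 24,180.00 Cr = 1,740.96 Cr
Total: 3,854.63 Cr + 846.30 Cr + 1,209.00 Cr + 1,740.96 Cr = 7,650.89 Cr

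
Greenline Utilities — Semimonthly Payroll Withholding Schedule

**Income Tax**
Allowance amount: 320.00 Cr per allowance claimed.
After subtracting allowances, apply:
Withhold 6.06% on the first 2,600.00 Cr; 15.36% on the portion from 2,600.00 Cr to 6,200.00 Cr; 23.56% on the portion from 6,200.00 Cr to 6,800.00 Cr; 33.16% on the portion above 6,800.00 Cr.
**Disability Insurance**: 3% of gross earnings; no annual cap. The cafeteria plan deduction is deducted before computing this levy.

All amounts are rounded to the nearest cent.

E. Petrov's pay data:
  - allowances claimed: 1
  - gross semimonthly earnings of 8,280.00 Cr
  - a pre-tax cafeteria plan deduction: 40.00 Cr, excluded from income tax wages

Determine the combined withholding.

1,470.47 Cr

Income Tax: taxable = 8,280.00 Cr − 40.00 Cr − 1×320.00 Cr = 7,920.00 Cr
  851.88 Cr + 33.16% × (7,920.00 Cr − 6,800.00 Cr) = 851.88 Cr + 33.16% × 1,120.00 Cr = 1,223.27 Cr
Disability Insurance: 3% × 8,240.00 Cr = 247.20 Cr
Total: 1,223.27 Cr + 247.20 Cr = 1,470.47 Cr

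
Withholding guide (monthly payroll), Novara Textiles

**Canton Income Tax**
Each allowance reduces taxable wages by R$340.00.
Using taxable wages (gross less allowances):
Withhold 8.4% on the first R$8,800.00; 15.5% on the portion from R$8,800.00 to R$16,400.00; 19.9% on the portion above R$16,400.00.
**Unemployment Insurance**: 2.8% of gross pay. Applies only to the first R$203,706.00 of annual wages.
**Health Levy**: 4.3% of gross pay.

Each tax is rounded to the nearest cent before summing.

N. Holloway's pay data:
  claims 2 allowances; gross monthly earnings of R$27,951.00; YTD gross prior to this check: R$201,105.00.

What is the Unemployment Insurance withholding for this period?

R$72.83

Unemployment Insurance: cap R$203,706.00 − YTD R$201,105.00 = R$2,601.00 subject; 2.8% × R$2,601.00 = R$72.83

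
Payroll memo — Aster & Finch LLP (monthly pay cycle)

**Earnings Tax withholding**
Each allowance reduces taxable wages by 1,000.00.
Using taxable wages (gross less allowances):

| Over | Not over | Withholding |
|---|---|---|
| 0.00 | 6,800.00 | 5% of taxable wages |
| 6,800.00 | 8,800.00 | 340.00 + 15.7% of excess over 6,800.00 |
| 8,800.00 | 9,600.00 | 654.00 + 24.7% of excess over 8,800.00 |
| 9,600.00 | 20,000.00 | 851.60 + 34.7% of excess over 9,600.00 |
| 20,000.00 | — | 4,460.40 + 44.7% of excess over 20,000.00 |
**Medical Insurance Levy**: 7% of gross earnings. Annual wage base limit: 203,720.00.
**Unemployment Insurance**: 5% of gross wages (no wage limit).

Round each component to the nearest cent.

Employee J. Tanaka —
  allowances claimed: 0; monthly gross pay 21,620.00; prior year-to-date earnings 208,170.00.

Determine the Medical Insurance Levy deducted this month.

Medical Insurance Levy: YTD 208,170.00 ≥ cap 203,720.00 → 0.00

0.00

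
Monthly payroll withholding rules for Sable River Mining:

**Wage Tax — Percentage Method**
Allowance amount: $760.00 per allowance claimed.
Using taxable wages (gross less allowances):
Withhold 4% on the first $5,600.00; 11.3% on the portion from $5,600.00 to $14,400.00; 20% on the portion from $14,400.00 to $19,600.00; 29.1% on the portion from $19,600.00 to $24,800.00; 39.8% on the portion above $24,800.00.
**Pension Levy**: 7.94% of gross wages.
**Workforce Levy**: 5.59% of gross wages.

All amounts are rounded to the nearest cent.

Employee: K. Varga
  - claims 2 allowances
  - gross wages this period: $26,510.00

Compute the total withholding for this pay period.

Wage Tax: taxable = $26,510.00 − 2×$760.00 = $24,990.00
  $3,771.60 + 39.8% × ($24,990.00 − $24,800.00) = $3,771.60 + 39.8% × $190.00 = $3,847.22
Pension Levy: 7.94% × $26,510.00 = $2,104.89
Workforce Levy: 5.59% × $26,510.00 = $1,481.91
Total: $3,847.22 + $2,104.89 + $1,481.91 = $7,434.02

$7,434.02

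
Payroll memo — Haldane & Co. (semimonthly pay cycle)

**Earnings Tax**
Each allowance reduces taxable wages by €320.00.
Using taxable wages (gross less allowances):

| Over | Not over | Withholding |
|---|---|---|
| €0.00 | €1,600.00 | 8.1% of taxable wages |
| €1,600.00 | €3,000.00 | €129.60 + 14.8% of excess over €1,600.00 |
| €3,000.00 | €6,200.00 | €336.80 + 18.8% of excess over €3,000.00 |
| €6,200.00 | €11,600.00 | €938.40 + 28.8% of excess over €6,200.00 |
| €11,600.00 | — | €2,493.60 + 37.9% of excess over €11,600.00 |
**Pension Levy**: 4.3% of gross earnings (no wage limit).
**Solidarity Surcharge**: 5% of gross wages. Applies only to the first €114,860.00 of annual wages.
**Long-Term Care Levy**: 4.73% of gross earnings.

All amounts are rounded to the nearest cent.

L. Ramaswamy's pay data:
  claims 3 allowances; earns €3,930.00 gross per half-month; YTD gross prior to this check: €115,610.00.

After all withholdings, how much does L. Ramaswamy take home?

Earnings Tax: taxable = €3,930.00 − 3×€320.00 = €2,970.00
  €129.60 + 14.8% × (€2,970.00 − €1,600.00) = €129.60 + 14.8% × €1,370.00 = €332.36
Pension Levy: 4.3% × €3,930.00 = €168.99
Solidarity Surcharge: YTD €115,610.00 ≥ cap €114,860.00 → €0.00
Long-Term Care Levy: 4.73% × €3,930.00 = €185.89
Total withheld: €332.36 + €168.99 + €0.00 + €185.89 = €687.24
Net pay: €3,930.00 − €687.24 = €3,242.76

€3,242.76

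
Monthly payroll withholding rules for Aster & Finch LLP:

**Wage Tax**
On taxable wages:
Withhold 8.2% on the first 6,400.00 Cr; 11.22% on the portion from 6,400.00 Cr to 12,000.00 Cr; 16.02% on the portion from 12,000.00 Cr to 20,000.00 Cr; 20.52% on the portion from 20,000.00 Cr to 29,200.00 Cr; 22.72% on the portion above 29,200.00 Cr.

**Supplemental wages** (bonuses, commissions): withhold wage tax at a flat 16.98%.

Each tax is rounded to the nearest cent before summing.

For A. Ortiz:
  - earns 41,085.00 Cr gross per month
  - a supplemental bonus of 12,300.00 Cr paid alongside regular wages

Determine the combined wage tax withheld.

9,111.37 Cr

Wage Tax: taxable = 41,085.00 Cr
  4,322.56 Cr + 22.72% × (41,085.00 Cr − 29,200.00 Cr) = 4,322.56 Cr + 22.72% × 11,885.00 Cr = 7,022.83 Cr
Supplemental (16.98% flat on bonus): 16.98% × 12,300.00 Cr = 2,088.54 Cr
Total wage tax: 7,022.83 Cr + 2,088.54 Cr = 9,111.37 Cr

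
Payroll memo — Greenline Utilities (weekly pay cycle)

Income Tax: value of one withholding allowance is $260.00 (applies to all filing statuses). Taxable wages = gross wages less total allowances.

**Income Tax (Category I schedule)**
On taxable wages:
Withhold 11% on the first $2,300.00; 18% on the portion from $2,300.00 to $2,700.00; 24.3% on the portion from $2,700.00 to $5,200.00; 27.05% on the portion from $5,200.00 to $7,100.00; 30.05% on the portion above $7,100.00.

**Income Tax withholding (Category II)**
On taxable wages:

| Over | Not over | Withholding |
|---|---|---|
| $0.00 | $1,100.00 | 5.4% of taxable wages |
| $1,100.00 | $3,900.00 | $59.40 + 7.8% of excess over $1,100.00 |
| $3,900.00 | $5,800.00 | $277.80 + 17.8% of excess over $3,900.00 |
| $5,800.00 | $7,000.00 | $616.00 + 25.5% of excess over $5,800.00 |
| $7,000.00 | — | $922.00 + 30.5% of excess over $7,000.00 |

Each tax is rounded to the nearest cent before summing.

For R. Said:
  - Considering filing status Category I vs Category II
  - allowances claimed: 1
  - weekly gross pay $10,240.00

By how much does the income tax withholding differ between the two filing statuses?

$480.99

Income Tax (Category I): taxable = $10,240.00 − 1×$260.00 = $9,980.00
  $1,446.45 + 30.05% × ($9,980.00 − $7,100.00) = $1,446.45 + 30.05% × $2,880.00 = $2,311.89
Income Tax (Category II): taxable = $10,240.00 − 1×$260.00 = $9,980.00
  $922.00 + 30.5% × ($9,980.00 − $7,000.00) = $922.00 + 30.5% × $2,980.00 = $1,830.90
Difference: |$2,311.89 − $1,830.90| = $480.99 (higher under Category I)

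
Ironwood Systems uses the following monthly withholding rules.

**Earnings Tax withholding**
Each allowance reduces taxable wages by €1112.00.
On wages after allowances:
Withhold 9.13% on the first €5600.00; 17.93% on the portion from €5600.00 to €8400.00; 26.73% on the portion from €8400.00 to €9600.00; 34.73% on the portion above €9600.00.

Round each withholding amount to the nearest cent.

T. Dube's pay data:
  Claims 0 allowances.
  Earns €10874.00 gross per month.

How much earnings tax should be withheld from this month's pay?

€1776.54

Earnings Tax: taxable = €10874.00
  €1334.08 + 34.73% × (€10874.00 − €9600.00) = €1334.08 + 34.73% × €1274.00 = €1776.54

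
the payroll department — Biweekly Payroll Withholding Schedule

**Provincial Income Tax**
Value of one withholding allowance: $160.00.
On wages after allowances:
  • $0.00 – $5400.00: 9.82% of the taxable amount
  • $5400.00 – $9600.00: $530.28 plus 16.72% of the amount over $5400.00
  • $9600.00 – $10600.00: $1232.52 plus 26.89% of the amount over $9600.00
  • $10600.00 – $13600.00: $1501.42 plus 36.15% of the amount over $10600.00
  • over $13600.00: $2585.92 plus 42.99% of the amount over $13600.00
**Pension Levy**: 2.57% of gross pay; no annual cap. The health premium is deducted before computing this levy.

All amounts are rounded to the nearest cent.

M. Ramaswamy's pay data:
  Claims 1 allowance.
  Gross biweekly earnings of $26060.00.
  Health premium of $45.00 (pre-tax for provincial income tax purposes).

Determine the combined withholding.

$8522.93

Provincial Income Tax: taxable = $26060.00 − $45.00 − 1×$160.00 = $25855.00
  $2585.92 + 42.99% × ($25855.00 − $13600.00) = $2585.92 + 42.99% × $12255.00 = $7854.34
Pension Levy: 2.57% × $26015.00 = $668.59
Total: $7854.34 + $668.59 = $8522.93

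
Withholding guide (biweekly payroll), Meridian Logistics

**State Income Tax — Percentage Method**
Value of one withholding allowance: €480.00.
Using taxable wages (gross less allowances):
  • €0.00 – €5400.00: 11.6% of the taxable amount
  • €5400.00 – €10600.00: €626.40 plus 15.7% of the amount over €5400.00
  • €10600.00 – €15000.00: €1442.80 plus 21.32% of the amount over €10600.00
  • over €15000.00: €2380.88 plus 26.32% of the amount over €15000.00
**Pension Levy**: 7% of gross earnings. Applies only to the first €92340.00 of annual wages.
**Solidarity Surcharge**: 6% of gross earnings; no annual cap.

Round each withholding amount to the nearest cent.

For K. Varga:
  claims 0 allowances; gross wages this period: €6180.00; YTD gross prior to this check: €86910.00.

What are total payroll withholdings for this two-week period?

State Income Tax: taxable = €6180.00
  €626.40 + 15.7% × (€6180.00 − €5400.00) = €626.40 + 15.7% × €780.00 = €748.86
Pension Levy: cap €92340.00 − YTD €86910.00 = €5430.00 subject; 7% × €5430.00 = €380.10
Solidarity Surcharge: 6% × €6180.00 = €370.80
Total: €748.86 + €380.10 + €370.80 = €1499.76

€1499.76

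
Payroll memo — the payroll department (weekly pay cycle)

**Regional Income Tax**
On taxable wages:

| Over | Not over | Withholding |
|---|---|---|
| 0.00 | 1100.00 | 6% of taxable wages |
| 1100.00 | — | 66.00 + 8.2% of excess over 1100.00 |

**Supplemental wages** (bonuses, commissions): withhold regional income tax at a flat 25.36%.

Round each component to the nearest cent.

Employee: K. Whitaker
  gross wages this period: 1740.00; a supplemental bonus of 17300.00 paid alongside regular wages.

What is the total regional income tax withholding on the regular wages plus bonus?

4505.76

Regional Income Tax: taxable = 1740.00
  66.00 + 8.2% × (1740.00 − 1100.00) = 66.00 + 8.2% × 640.00 = 118.48
Supplemental (25.36% flat on bonus): 25.36% × 17300.00 = 4387.28
Total regional income tax: 118.48 + 4387.28 = 4505.76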